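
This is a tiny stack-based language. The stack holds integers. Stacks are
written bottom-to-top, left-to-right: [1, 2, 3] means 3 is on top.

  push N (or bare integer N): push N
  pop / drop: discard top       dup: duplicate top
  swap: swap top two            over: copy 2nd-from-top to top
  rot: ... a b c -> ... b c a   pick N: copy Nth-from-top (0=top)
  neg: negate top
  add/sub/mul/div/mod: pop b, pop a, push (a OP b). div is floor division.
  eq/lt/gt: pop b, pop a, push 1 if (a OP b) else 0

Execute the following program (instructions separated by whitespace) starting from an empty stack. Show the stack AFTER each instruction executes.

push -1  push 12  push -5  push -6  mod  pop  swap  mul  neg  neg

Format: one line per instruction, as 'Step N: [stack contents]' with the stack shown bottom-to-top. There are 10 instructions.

Step 1: [-1]
Step 2: [-1, 12]
Step 3: [-1, 12, -5]
Step 4: [-1, 12, -5, -6]
Step 5: [-1, 12, -5]
Step 6: [-1, 12]
Step 7: [12, -1]
Step 8: [-12]
Step 9: [12]
Step 10: [-12]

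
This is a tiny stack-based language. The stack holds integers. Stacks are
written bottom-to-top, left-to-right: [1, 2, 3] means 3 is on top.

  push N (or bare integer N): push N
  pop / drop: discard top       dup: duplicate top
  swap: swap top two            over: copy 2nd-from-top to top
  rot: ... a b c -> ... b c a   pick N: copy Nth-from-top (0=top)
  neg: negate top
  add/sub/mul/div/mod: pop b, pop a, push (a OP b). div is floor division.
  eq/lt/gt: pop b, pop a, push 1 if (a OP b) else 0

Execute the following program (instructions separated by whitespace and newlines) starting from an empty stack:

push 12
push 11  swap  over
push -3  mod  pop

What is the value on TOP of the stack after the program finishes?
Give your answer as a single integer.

After 'push 12': [12]
After 'push 11': [12, 11]
After 'swap': [11, 12]
After 'over': [11, 12, 11]
After 'push -3': [11, 12, 11, -3]
After 'mod': [11, 12, -1]
After 'pop': [11, 12]

Answer: 12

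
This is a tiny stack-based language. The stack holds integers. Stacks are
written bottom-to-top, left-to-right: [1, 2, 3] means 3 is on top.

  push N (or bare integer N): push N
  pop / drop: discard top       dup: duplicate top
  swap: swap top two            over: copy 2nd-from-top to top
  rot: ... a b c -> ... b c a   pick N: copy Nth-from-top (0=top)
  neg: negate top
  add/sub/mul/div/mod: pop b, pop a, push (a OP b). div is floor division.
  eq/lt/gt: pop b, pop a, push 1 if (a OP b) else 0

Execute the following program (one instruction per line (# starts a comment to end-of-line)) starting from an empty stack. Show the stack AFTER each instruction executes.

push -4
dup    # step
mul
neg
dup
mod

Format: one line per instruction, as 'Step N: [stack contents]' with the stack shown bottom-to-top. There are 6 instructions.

Step 1: [-4]
Step 2: [-4, -4]
Step 3: [16]
Step 4: [-16]
Step 5: [-16, -16]
Step 6: [0]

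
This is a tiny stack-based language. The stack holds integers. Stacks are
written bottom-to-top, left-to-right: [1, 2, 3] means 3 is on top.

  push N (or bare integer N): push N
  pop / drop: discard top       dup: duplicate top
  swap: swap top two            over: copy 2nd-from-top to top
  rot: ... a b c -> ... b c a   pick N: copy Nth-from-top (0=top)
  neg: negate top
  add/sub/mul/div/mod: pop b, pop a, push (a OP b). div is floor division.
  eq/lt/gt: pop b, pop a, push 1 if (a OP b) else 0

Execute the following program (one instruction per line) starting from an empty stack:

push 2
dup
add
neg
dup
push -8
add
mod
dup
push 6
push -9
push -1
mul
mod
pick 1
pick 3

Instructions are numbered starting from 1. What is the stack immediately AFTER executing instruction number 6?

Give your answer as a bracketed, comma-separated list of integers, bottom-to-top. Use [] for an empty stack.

Step 1 ('push 2'): [2]
Step 2 ('dup'): [2, 2]
Step 3 ('add'): [4]
Step 4 ('neg'): [-4]
Step 5 ('dup'): [-4, -4]
Step 6 ('push -8'): [-4, -4, -8]

Answer: [-4, -4, -8]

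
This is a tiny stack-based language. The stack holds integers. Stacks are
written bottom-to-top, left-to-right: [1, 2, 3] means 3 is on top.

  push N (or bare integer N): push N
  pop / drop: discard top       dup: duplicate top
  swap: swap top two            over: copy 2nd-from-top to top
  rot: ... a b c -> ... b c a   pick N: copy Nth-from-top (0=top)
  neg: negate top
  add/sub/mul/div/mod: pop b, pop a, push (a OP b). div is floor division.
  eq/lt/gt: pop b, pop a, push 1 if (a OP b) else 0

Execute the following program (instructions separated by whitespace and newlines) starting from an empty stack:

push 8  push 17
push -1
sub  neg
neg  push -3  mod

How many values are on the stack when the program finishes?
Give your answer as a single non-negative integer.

Answer: 2

Derivation:
After 'push 8': stack = [8] (depth 1)
After 'push 17': stack = [8, 17] (depth 2)
After 'push -1': stack = [8, 17, -1] (depth 3)
After 'sub': stack = [8, 18] (depth 2)
After 'neg': stack = [8, -18] (depth 2)
After 'neg': stack = [8, 18] (depth 2)
After 'push -3': stack = [8, 18, -3] (depth 3)
After 'mod': stack = [8, 0] (depth 2)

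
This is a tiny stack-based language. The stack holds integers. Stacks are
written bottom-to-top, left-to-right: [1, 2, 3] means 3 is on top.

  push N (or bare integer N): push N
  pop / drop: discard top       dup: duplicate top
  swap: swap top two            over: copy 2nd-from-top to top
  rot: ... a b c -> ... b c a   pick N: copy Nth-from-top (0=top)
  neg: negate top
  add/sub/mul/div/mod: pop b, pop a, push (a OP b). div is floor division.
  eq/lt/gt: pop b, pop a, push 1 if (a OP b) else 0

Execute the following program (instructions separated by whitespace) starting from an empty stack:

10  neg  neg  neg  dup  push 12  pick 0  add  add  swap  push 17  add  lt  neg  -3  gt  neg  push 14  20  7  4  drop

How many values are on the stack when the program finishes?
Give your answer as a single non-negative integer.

Answer: 4

Derivation:
After 'push 10': stack = [10] (depth 1)
After 'neg': stack = [-10] (depth 1)
After 'neg': stack = [10] (depth 1)
After 'neg': stack = [-10] (depth 1)
After 'dup': stack = [-10, -10] (depth 2)
After 'push 12': stack = [-10, -10, 12] (depth 3)
After 'pick 0': stack = [-10, -10, 12, 12] (depth 4)
After 'add': stack = [-10, -10, 24] (depth 3)
After 'add': stack = [-10, 14] (depth 2)
After 'swap': stack = [14, -10] (depth 2)
  ...
After 'lt': stack = [0] (depth 1)
After 'neg': stack = [0] (depth 1)
After 'push -3': stack = [0, -3] (depth 2)
After 'gt': stack = [1] (depth 1)
After 'neg': stack = [-1] (depth 1)
After 'push 14': stack = [-1, 14] (depth 2)
After 'push 20': stack = [-1, 14, 20] (depth 3)
After 'push 7': stack = [-1, 14, 20, 7] (depth 4)
After 'push 4': stack = [-1, 14, 20, 7, 4] (depth 5)
After 'drop': stack = [-1, 14, 20, 7] (depth 4)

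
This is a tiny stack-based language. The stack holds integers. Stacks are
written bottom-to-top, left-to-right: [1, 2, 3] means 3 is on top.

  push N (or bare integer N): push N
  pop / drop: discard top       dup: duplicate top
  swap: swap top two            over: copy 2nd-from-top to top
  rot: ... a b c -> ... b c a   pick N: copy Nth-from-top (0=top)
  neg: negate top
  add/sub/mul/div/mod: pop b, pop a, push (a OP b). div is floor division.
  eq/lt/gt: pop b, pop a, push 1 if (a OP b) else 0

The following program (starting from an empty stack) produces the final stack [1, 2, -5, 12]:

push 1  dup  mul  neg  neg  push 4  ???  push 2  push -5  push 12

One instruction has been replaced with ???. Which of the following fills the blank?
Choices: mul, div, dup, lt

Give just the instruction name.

Answer: lt

Derivation:
Stack before ???: [1, 4]
Stack after ???:  [1]
Checking each choice:
  mul: produces [4, 2, -5, 12]
  div: produces [0, 2, -5, 12]
  dup: produces [1, 4, 4, 2, -5, 12]
  lt: MATCH


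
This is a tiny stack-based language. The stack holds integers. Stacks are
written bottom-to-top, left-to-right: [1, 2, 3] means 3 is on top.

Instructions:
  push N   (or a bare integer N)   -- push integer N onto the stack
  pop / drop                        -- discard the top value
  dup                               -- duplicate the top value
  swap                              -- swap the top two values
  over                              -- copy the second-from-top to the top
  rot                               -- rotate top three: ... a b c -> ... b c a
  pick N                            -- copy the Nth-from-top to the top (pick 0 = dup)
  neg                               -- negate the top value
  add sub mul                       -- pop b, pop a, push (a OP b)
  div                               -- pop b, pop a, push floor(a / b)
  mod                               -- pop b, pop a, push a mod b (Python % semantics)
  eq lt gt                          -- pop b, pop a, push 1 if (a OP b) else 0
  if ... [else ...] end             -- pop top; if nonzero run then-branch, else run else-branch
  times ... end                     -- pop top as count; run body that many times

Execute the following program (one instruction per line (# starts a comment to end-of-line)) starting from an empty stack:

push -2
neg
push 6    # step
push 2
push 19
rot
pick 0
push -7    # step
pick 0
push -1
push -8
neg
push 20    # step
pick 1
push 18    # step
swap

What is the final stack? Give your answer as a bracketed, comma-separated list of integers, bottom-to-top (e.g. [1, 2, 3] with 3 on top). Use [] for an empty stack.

Answer: [2, 2, 19, 6, 6, -7, -7, -1, 8, 20, 18, 8]

Derivation:
After 'push -2': [-2]
After 'neg': [2]
After 'push 6': [2, 6]
After 'push 2': [2, 6, 2]
After 'push 19': [2, 6, 2, 19]
After 'rot': [2, 2, 19, 6]
After 'pick 0': [2, 2, 19, 6, 6]
After 'push -7': [2, 2, 19, 6, 6, -7]
After 'pick 0': [2, 2, 19, 6, 6, -7, -7]
After 'push -1': [2, 2, 19, 6, 6, -7, -7, -1]
After 'push -8': [2, 2, 19, 6, 6, -7, -7, -1, -8]
After 'neg': [2, 2, 19, 6, 6, -7, -7, -1, 8]
After 'push 20': [2, 2, 19, 6, 6, -7, -7, -1, 8, 20]
After 'pick 1': [2, 2, 19, 6, 6, -7, -7, -1, 8, 20, 8]
After 'push 18': [2, 2, 19, 6, 6, -7, -7, -1, 8, 20, 8, 18]
After 'swap': [2, 2, 19, 6, 6, -7, -7, -1, 8, 20, 18, 8]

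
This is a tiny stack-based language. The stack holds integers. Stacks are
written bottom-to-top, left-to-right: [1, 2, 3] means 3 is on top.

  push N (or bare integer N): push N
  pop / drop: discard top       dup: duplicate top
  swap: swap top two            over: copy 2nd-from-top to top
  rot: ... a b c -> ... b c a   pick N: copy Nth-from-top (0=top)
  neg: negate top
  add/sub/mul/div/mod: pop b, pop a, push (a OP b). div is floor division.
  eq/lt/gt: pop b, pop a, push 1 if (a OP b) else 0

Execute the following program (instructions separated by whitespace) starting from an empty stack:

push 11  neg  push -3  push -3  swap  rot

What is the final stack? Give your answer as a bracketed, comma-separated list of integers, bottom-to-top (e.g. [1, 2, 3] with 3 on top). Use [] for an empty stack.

Answer: [-3, -3, -11]

Derivation:
After 'push 11': [11]
After 'neg': [-11]
After 'push -3': [-11, -3]
After 'push -3': [-11, -3, -3]
After 'swap': [-11, -3, -3]
After 'rot': [-3, -3, -11]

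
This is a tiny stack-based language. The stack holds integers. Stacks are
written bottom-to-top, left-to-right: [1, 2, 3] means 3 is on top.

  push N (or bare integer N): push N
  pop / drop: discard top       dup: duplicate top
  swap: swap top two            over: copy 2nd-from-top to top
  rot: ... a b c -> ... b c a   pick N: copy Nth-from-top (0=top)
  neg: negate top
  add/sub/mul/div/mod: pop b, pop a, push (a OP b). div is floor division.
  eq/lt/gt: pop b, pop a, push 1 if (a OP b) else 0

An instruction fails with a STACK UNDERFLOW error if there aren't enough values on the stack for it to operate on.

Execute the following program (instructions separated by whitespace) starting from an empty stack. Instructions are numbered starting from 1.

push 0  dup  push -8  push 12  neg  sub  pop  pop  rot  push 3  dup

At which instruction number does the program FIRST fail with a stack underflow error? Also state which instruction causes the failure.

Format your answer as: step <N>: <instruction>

Answer: step 9: rot

Derivation:
Step 1 ('push 0'): stack = [0], depth = 1
Step 2 ('dup'): stack = [0, 0], depth = 2
Step 3 ('push -8'): stack = [0, 0, -8], depth = 3
Step 4 ('push 12'): stack = [0, 0, -8, 12], depth = 4
Step 5 ('neg'): stack = [0, 0, -8, -12], depth = 4
Step 6 ('sub'): stack = [0, 0, 4], depth = 3
Step 7 ('pop'): stack = [0, 0], depth = 2
Step 8 ('pop'): stack = [0], depth = 1
Step 9 ('rot'): needs 3 value(s) but depth is 1 — STACK UNDERFLOW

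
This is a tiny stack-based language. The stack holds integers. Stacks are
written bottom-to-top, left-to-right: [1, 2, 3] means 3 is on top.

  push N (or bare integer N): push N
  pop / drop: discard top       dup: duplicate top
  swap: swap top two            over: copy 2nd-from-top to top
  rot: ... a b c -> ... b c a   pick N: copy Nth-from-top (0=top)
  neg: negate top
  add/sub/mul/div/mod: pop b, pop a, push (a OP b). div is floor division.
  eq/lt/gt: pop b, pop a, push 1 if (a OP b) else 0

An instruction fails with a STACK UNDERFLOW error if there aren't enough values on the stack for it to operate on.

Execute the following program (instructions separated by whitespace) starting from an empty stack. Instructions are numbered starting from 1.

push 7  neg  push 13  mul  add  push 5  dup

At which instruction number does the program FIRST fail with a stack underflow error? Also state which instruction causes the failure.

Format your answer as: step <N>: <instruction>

Step 1 ('push 7'): stack = [7], depth = 1
Step 2 ('neg'): stack = [-7], depth = 1
Step 3 ('push 13'): stack = [-7, 13], depth = 2
Step 4 ('mul'): stack = [-91], depth = 1
Step 5 ('add'): needs 2 value(s) but depth is 1 — STACK UNDERFLOW

Answer: step 5: add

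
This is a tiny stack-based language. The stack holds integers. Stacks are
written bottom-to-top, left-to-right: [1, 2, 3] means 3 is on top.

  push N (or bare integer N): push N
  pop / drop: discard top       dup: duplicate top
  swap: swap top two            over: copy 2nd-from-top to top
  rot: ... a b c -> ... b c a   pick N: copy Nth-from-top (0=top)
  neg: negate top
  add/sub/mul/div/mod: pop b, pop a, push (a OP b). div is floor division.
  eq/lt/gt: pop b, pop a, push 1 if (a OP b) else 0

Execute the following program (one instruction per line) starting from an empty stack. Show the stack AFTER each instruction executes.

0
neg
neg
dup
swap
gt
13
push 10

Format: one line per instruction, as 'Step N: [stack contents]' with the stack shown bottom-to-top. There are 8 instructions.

Step 1: [0]
Step 2: [0]
Step 3: [0]
Step 4: [0, 0]
Step 5: [0, 0]
Step 6: [0]
Step 7: [0, 13]
Step 8: [0, 13, 10]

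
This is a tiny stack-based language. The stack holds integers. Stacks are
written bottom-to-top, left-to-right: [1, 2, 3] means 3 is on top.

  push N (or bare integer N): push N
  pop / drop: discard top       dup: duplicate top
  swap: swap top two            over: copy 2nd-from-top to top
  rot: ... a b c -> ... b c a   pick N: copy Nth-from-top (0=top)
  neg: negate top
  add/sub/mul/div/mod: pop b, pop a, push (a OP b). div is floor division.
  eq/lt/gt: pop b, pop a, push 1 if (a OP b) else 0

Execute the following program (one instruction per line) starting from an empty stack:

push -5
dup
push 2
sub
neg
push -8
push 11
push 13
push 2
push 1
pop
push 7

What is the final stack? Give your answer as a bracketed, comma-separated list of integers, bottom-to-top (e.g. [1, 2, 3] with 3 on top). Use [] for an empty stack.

Answer: [-5, 7, -8, 11, 13, 2, 7]

Derivation:
After 'push -5': [-5]
After 'dup': [-5, -5]
After 'push 2': [-5, -5, 2]
After 'sub': [-5, -7]
After 'neg': [-5, 7]
After 'push -8': [-5, 7, -8]
After 'push 11': [-5, 7, -8, 11]
After 'push 13': [-5, 7, -8, 11, 13]
After 'push 2': [-5, 7, -8, 11, 13, 2]
After 'push 1': [-5, 7, -8, 11, 13, 2, 1]
After 'pop': [-5, 7, -8, 11, 13, 2]
After 'push 7': [-5, 7, -8, 11, 13, 2, 7]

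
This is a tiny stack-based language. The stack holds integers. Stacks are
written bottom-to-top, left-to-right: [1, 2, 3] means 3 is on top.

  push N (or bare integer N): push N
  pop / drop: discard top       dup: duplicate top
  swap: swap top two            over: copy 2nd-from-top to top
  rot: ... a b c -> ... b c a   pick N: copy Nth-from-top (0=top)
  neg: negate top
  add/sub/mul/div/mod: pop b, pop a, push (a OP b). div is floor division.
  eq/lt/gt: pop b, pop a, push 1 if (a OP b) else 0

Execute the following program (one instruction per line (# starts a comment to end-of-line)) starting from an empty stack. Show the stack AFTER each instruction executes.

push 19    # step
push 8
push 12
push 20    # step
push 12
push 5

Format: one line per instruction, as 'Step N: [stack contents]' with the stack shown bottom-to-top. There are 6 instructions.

Step 1: [19]
Step 2: [19, 8]
Step 3: [19, 8, 12]
Step 4: [19, 8, 12, 20]
Step 5: [19, 8, 12, 20, 12]
Step 6: [19, 8, 12, 20, 12, 5]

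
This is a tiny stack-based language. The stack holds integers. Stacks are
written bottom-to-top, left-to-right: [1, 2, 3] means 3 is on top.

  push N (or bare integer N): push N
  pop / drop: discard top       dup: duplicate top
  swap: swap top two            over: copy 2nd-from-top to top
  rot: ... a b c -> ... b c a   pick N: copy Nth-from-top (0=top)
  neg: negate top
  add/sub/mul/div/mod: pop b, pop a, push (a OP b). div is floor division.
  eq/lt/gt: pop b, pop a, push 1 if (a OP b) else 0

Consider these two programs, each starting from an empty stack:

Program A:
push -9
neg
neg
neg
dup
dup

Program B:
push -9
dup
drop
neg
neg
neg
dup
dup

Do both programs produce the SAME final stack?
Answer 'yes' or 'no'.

Program A trace:
  After 'push -9': [-9]
  After 'neg': [9]
  After 'neg': [-9]
  After 'neg': [9]
  After 'dup': [9, 9]
  After 'dup': [9, 9, 9]
Program A final stack: [9, 9, 9]

Program B trace:
  After 'push -9': [-9]
  After 'dup': [-9, -9]
  After 'drop': [-9]
  After 'neg': [9]
  After 'neg': [-9]
  After 'neg': [9]
  After 'dup': [9, 9]
  After 'dup': [9, 9, 9]
Program B final stack: [9, 9, 9]
Same: yes

Answer: yes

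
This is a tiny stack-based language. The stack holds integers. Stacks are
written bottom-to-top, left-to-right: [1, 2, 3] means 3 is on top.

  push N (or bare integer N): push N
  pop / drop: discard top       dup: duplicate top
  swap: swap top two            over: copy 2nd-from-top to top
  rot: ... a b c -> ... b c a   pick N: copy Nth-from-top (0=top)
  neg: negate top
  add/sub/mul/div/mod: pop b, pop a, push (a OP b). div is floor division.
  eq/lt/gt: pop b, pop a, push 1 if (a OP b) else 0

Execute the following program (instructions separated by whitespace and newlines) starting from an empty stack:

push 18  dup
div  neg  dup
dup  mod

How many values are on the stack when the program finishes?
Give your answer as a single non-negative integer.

After 'push 18': stack = [18] (depth 1)
After 'dup': stack = [18, 18] (depth 2)
After 'div': stack = [1] (depth 1)
After 'neg': stack = [-1] (depth 1)
After 'dup': stack = [-1, -1] (depth 2)
After 'dup': stack = [-1, -1, -1] (depth 3)
After 'mod': stack = [-1, 0] (depth 2)

Answer: 2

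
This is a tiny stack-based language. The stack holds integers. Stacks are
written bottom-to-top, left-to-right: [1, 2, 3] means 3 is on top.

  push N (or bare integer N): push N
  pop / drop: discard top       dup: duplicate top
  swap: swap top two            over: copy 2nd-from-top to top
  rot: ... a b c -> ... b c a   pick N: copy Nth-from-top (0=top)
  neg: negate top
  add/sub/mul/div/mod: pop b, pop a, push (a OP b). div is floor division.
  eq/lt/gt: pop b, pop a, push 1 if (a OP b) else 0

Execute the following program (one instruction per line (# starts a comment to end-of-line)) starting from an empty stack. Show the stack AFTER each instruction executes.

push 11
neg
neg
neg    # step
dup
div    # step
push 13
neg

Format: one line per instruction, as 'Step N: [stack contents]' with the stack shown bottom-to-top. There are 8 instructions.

Step 1: [11]
Step 2: [-11]
Step 3: [11]
Step 4: [-11]
Step 5: [-11, -11]
Step 6: [1]
Step 7: [1, 13]
Step 8: [1, -13]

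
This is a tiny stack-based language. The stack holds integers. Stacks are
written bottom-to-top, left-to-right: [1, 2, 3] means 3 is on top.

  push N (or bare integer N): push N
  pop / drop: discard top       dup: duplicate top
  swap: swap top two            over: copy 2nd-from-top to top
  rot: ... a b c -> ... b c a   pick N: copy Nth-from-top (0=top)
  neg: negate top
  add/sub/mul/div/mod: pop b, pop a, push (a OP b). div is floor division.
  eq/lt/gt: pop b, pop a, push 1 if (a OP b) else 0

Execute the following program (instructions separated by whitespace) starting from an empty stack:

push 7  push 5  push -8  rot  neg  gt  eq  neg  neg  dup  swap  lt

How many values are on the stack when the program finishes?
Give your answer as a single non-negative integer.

Answer: 1

Derivation:
After 'push 7': stack = [7] (depth 1)
After 'push 5': stack = [7, 5] (depth 2)
After 'push -8': stack = [7, 5, -8] (depth 3)
After 'rot': stack = [5, -8, 7] (depth 3)
After 'neg': stack = [5, -8, -7] (depth 3)
After 'gt': stack = [5, 0] (depth 2)
After 'eq': stack = [0] (depth 1)
After 'neg': stack = [0] (depth 1)
After 'neg': stack = [0] (depth 1)
After 'dup': stack = [0, 0] (depth 2)
After 'swap': stack = [0, 0] (depth 2)
After 'lt': stack = [0] (depth 1)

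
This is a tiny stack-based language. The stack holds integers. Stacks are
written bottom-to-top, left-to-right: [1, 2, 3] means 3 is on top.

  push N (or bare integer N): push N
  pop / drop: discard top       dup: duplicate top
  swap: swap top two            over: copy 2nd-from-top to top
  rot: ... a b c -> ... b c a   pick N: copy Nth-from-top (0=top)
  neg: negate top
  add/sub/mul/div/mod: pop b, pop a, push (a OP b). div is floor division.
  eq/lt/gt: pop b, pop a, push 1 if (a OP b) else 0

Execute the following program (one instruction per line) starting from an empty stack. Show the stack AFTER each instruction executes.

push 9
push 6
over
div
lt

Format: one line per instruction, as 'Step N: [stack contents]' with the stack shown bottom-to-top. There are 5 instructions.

Step 1: [9]
Step 2: [9, 6]
Step 3: [9, 6, 9]
Step 4: [9, 0]
Step 5: [0]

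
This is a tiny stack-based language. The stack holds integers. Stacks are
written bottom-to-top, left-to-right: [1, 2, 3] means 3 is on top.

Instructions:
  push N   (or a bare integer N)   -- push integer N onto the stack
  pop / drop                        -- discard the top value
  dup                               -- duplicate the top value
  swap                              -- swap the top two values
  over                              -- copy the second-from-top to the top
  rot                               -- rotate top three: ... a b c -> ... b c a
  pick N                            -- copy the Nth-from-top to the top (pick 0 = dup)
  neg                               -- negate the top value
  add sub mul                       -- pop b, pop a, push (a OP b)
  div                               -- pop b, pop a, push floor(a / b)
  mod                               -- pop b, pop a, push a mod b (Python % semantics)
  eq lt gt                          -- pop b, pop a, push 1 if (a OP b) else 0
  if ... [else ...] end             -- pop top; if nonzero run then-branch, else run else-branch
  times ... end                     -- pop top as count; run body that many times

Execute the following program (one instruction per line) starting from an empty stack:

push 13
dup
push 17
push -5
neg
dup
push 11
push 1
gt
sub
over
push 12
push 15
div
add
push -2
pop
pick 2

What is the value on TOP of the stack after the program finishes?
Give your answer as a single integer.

Answer: 5

Derivation:
After 'push 13': [13]
After 'dup': [13, 13]
After 'push 17': [13, 13, 17]
After 'push -5': [13, 13, 17, -5]
After 'neg': [13, 13, 17, 5]
After 'dup': [13, 13, 17, 5, 5]
After 'push 11': [13, 13, 17, 5, 5, 11]
After 'push 1': [13, 13, 17, 5, 5, 11, 1]
After 'gt': [13, 13, 17, 5, 5, 1]
After 'sub': [13, 13, 17, 5, 4]
After 'over': [13, 13, 17, 5, 4, 5]
After 'push 12': [13, 13, 17, 5, 4, 5, 12]
After 'push 15': [13, 13, 17, 5, 4, 5, 12, 15]
After 'div': [13, 13, 17, 5, 4, 5, 0]
After 'add': [13, 13, 17, 5, 4, 5]
After 'push -2': [13, 13, 17, 5, 4, 5, -2]
After 'pop': [13, 13, 17, 5, 4, 5]
After 'pick 2': [13, 13, 17, 5, 4, 5, 5]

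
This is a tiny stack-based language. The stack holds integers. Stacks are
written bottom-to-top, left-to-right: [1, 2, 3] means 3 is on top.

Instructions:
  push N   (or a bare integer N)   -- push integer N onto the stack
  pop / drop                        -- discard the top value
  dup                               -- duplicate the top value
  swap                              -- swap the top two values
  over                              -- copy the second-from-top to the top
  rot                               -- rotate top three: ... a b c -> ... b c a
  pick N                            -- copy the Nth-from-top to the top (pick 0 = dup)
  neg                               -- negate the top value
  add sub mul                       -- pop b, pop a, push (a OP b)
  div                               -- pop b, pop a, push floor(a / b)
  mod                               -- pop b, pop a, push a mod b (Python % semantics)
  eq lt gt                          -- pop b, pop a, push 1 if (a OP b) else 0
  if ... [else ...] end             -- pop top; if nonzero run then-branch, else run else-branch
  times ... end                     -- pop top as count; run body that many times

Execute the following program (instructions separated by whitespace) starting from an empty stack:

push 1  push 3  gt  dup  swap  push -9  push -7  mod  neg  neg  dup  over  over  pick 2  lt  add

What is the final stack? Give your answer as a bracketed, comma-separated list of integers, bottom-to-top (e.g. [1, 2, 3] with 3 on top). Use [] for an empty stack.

Answer: [0, 0, -2, -2, -2]

Derivation:
After 'push 1': [1]
After 'push 3': [1, 3]
After 'gt': [0]
After 'dup': [0, 0]
After 'swap': [0, 0]
After 'push -9': [0, 0, -9]
After 'push -7': [0, 0, -9, -7]
After 'mod': [0, 0, -2]
After 'neg': [0, 0, 2]
After 'neg': [0, 0, -2]
After 'dup': [0, 0, -2, -2]
After 'over': [0, 0, -2, -2, -2]
After 'over': [0, 0, -2, -2, -2, -2]
After 'pick 2': [0, 0, -2, -2, -2, -2, -2]
After 'lt': [0, 0, -2, -2, -2, 0]
After 'add': [0, 0, -2, -2, -2]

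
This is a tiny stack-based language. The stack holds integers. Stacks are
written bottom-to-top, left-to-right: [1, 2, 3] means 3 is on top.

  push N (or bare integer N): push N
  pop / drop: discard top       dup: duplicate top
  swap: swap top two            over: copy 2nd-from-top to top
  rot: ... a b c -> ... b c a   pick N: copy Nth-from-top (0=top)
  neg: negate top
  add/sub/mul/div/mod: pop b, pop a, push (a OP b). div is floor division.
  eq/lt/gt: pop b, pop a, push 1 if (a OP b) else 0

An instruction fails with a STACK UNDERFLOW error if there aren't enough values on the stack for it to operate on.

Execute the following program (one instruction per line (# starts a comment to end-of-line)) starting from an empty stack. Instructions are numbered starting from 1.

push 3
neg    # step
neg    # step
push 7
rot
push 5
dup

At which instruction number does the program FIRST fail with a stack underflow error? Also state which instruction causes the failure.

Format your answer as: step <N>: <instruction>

Answer: step 5: rot

Derivation:
Step 1 ('push 3'): stack = [3], depth = 1
Step 2 ('neg'): stack = [-3], depth = 1
Step 3 ('neg'): stack = [3], depth = 1
Step 4 ('push 7'): stack = [3, 7], depth = 2
Step 5 ('rot'): needs 3 value(s) but depth is 2 — STACK UNDERFLOW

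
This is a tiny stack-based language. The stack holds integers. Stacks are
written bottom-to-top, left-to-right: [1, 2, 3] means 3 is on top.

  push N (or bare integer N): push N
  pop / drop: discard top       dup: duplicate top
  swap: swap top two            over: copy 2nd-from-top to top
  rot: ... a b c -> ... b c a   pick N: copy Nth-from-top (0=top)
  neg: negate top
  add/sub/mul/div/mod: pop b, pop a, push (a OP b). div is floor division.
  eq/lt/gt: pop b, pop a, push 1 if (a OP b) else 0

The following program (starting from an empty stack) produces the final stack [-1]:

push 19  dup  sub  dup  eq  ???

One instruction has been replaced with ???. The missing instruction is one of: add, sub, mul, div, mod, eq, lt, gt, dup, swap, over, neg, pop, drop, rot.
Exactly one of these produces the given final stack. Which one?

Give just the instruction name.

Answer: neg

Derivation:
Stack before ???: [1]
Stack after ???:  [-1]
The instruction that transforms [1] -> [-1] is: neg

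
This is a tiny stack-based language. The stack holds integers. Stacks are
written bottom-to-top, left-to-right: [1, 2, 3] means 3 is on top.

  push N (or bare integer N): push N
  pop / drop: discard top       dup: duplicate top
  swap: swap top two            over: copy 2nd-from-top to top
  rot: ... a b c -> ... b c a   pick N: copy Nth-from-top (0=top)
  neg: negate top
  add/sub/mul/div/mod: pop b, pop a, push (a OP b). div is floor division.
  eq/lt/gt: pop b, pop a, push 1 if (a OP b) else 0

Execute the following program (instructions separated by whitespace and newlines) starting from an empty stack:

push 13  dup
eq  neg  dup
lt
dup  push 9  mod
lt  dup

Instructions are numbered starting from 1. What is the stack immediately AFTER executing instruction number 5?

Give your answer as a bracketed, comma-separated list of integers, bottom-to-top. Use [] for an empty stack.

Answer: [-1, -1]

Derivation:
Step 1 ('push 13'): [13]
Step 2 ('dup'): [13, 13]
Step 3 ('eq'): [1]
Step 4 ('neg'): [-1]
Step 5 ('dup'): [-1, -1]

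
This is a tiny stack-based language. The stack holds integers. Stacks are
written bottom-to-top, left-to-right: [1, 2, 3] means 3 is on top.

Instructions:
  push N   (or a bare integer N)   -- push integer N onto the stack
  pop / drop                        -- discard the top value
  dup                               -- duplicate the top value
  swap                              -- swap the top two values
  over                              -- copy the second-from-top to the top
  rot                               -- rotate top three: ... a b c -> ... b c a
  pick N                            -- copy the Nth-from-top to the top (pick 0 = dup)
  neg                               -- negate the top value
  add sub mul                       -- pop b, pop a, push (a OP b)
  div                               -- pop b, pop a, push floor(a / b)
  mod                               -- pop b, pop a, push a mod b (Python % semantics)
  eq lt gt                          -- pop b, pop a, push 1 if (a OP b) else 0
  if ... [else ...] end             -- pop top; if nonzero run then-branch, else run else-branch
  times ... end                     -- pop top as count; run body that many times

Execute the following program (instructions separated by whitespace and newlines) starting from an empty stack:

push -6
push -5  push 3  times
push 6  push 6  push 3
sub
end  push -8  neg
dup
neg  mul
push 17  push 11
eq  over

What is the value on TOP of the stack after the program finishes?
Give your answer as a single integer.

After 'push -6': [-6]
After 'push -5': [-6, -5]
After 'push 3': [-6, -5, 3]
After 'times': [-6, -5]
After 'push 6': [-6, -5, 6]
After 'push 6': [-6, -5, 6, 6]
After 'push 3': [-6, -5, 6, 6, 3]
After 'sub': [-6, -5, 6, 3]
After 'push 6': [-6, -5, 6, 3, 6]
After 'push 6': [-6, -5, 6, 3, 6, 6]
  ...
After 'sub': [-6, -5, 6, 3, 6, 3, 6, 3]
After 'push -8': [-6, -5, 6, 3, 6, 3, 6, 3, -8]
After 'neg': [-6, -5, 6, 3, 6, 3, 6, 3, 8]
After 'dup': [-6, -5, 6, 3, 6, 3, 6, 3, 8, 8]
After 'neg': [-6, -5, 6, 3, 6, 3, 6, 3, 8, -8]
After 'mul': [-6, -5, 6, 3, 6, 3, 6, 3, -64]
After 'push 17': [-6, -5, 6, 3, 6, 3, 6, 3, -64, 17]
After 'push 11': [-6, -5, 6, 3, 6, 3, 6, 3, -64, 17, 11]
After 'eq': [-6, -5, 6, 3, 6, 3, 6, 3, -64, 0]
After 'over': [-6, -5, 6, 3, 6, 3, 6, 3, -64, 0, -64]

Answer: -64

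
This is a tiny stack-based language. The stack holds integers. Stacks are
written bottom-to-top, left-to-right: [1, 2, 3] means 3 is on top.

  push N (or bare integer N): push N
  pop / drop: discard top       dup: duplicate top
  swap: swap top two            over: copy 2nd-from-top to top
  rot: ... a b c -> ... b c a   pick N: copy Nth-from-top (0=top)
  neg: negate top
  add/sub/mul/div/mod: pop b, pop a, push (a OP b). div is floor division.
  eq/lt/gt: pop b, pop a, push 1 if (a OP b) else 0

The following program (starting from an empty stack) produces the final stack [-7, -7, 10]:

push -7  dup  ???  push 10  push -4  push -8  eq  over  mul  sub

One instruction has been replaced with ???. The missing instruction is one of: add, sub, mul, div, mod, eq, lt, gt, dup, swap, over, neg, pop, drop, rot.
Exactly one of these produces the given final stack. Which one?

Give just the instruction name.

Answer: swap

Derivation:
Stack before ???: [-7, -7]
Stack after ???:  [-7, -7]
The instruction that transforms [-7, -7] -> [-7, -7] is: swap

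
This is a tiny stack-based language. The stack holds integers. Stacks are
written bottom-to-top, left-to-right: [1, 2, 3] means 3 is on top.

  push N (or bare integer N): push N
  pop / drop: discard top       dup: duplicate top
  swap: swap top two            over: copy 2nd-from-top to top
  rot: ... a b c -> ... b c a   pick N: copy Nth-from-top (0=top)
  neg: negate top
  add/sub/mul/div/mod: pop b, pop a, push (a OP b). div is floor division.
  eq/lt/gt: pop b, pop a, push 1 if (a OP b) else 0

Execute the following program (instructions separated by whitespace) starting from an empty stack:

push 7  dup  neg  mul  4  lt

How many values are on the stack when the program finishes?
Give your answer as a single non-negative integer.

After 'push 7': stack = [7] (depth 1)
After 'dup': stack = [7, 7] (depth 2)
After 'neg': stack = [7, -7] (depth 2)
After 'mul': stack = [-49] (depth 1)
After 'push 4': stack = [-49, 4] (depth 2)
After 'lt': stack = [1] (depth 1)

Answer: 1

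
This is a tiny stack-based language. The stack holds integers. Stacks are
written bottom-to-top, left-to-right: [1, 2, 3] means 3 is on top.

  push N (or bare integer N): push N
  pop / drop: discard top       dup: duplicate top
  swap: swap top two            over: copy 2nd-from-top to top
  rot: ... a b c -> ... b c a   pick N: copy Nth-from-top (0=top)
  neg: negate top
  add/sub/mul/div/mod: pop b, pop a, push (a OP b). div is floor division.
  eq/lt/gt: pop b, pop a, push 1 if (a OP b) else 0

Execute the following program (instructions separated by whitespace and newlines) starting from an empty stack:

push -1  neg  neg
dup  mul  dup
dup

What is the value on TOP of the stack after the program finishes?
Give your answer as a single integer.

Answer: 1

Derivation:
After 'push -1': [-1]
After 'neg': [1]
After 'neg': [-1]
After 'dup': [-1, -1]
After 'mul': [1]
After 'dup': [1, 1]
After 'dup': [1, 1, 1]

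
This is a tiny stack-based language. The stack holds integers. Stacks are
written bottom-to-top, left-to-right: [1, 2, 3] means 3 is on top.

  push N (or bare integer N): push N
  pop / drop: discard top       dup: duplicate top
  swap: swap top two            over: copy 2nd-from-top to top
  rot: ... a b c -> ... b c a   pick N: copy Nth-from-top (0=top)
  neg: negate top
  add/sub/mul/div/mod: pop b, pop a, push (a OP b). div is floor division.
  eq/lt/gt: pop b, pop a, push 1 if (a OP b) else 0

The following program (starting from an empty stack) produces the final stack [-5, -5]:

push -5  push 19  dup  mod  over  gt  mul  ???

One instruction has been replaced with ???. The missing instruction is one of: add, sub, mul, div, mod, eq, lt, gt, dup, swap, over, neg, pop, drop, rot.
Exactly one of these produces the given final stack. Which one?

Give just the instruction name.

Stack before ???: [-5]
Stack after ???:  [-5, -5]
The instruction that transforms [-5] -> [-5, -5] is: dup

Answer: dup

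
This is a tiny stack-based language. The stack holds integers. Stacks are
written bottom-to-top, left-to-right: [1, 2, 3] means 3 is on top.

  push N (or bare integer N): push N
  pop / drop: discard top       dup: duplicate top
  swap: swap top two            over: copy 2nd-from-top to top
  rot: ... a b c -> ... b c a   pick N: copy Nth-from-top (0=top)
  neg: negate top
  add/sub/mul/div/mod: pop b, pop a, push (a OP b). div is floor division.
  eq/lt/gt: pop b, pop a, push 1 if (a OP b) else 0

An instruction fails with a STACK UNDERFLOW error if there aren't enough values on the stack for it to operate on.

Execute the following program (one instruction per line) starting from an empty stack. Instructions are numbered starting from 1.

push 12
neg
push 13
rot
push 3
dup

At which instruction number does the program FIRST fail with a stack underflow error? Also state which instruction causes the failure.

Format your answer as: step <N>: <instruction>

Answer: step 4: rot

Derivation:
Step 1 ('push 12'): stack = [12], depth = 1
Step 2 ('neg'): stack = [-12], depth = 1
Step 3 ('push 13'): stack = [-12, 13], depth = 2
Step 4 ('rot'): needs 3 value(s) but depth is 2 — STACK UNDERFLOW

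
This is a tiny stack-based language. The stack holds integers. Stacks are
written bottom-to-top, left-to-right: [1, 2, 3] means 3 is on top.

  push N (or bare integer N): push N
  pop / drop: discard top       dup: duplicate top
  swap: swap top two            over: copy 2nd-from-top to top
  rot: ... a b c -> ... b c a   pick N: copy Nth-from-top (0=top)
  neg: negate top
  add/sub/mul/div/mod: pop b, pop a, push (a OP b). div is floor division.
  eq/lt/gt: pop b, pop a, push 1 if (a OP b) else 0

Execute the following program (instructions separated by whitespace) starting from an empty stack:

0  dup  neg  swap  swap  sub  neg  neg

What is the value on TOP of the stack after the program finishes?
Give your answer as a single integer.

Answer: 0

Derivation:
After 'push 0': [0]
After 'dup': [0, 0]
After 'neg': [0, 0]
After 'swap': [0, 0]
After 'swap': [0, 0]
After 'sub': [0]
After 'neg': [0]
After 'neg': [0]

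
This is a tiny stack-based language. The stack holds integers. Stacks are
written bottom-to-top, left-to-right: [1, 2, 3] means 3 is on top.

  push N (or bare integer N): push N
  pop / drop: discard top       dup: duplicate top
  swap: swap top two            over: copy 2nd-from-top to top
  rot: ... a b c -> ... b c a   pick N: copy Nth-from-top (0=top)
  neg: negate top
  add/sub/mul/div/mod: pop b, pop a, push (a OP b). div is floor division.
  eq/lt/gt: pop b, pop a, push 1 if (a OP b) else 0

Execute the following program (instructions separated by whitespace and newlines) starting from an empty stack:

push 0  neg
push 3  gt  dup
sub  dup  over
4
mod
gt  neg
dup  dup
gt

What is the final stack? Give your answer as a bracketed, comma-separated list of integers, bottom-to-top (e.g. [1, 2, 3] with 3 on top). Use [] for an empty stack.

After 'push 0': [0]
After 'neg': [0]
After 'push 3': [0, 3]
After 'gt': [0]
After 'dup': [0, 0]
After 'sub': [0]
After 'dup': [0, 0]
After 'over': [0, 0, 0]
After 'push 4': [0, 0, 0, 4]
After 'mod': [0, 0, 0]
After 'gt': [0, 0]
After 'neg': [0, 0]
After 'dup': [0, 0, 0]
After 'dup': [0, 0, 0, 0]
After 'gt': [0, 0, 0]

Answer: [0, 0, 0]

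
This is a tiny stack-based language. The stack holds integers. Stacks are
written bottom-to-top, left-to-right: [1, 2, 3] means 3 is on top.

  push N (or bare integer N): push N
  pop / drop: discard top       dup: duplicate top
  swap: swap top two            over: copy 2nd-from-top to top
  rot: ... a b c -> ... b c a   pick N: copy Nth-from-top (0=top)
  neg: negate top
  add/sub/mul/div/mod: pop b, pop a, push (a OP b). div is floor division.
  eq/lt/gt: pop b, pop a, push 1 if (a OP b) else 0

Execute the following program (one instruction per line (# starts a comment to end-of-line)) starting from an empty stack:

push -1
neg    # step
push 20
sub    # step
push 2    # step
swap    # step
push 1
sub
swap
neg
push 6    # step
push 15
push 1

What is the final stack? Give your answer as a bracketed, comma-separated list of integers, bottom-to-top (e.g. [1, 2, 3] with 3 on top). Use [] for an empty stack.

After 'push -1': [-1]
After 'neg': [1]
After 'push 20': [1, 20]
After 'sub': [-19]
After 'push 2': [-19, 2]
After 'swap': [2, -19]
After 'push 1': [2, -19, 1]
After 'sub': [2, -20]
After 'swap': [-20, 2]
After 'neg': [-20, -2]
After 'push 6': [-20, -2, 6]
After 'push 15': [-20, -2, 6, 15]
After 'push 1': [-20, -2, 6, 15, 1]

Answer: [-20, -2, 6, 15, 1]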